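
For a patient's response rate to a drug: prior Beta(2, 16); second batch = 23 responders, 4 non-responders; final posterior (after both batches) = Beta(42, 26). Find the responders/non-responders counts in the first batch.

17 responders and 6 non-responders

Sequential conjugate updates are equivalent to a single update on the pooled data, so total successes = posterior α − prior α and total failures = posterior β − prior β.
Total across both batches: 42−2=40 responders, 26−16=10 non-responders.
Subtract the second batch: 40−23=17 responders and 10−4=6 non-responders.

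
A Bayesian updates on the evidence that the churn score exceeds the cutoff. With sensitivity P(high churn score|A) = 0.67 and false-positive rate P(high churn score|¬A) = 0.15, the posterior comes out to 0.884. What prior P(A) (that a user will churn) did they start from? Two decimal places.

Bayes' rule in odds form gives O(A|E) = O(A)·[P(E|A)/P(E|¬A)], hence O(A) = O(A|E)/LR.
Posterior odds = 0.884/(1−0.884) = 7.6207. LR = 0.67/0.15 = 4.4667.
Prior odds = 7.6207/4.4667 = 1.7061, so P(A) = 1.7061/(1+1.7061) ≈ 0.63.

P(A) = 0.63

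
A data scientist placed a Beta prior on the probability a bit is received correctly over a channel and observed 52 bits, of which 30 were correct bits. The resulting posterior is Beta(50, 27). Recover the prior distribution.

Beta(20, 5)

Under Beta–binomial conjugacy the posterior parameters are (α+s, β+f).
So α = 50 − 30 = 20 and β = 27 − 22 = 5.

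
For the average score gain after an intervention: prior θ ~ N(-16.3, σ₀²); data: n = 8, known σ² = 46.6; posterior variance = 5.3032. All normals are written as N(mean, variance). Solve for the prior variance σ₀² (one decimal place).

σ₀² = 59.2

Posterior precision equals prior precision plus data precision: 1/σ_n² = 1/σ₀² + n/σ².
So 1/σ₀² = 1/5.3032 − 8/46.6 = 0.188565 − 0.171674 = 0.016891.
Hence σ₀² = 1/0.016891 ≈ 59.2.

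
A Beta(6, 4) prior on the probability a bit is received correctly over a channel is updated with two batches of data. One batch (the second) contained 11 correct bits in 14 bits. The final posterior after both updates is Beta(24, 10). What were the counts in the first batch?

Sequential conjugate updates are equivalent to a single update on the pooled data, so total successes = posterior α − prior α and total failures = posterior β − prior β.
Total across both batches: 24−6=18 correct bits, 10−4=6 errors.
Subtract the second batch: 18−11=7 correct bits and 6−3=3 errors.

7 correct bits and 3 errors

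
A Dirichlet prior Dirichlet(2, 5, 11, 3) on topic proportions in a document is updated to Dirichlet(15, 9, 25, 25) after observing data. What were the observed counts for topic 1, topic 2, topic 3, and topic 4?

counts (13, 4, 14, 22)

For a Dirichlet(α) prior with multinomial counts c, the posterior is Dirichlet(α + c) componentwise.
Counts are posterior − prior componentwise: 15−2=13, 9−5=4, 25−11=14, 25−3=22.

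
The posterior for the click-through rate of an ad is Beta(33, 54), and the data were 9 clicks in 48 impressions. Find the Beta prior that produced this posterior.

Under Beta–binomial conjugacy the posterior parameters are (α+s, β+f).
So α = 33 − 9 = 24 and β = 54 − 39 = 15.

Beta(24, 15)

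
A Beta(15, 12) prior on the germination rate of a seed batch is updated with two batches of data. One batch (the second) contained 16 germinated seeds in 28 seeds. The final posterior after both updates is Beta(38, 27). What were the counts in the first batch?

7 germinated seeds and 3 non-germinating seeds

Because Beta–binomial updating is additive in the counts, the combined data contributed (α_post−α_prior, β_post−β_prior) successes and failures.
Total across both batches: 38−15=23 germinated seeds, 27−12=15 non-germinating seeds.
Subtract the second batch: 23−16=7 germinated seeds and 15−12=3 non-germinating seeds.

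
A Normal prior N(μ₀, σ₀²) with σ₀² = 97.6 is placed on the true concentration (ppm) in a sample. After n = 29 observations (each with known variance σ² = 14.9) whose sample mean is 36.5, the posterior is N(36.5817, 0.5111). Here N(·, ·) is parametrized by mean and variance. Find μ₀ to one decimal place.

μ₀ = 52.1

With known observation variance, the Normal–Normal posterior has precision τ_n = τ₀ + n/σ² and mean μ_n = (τ₀μ₀ + (n/σ²)x̄)/τ_n.
Here τ₀ = 1/97.6 = 0.010246 and τ_data = 29/14.9 = 1.946309, so τ_n = 1.956555.
Rearranging for μ₀: μ₀ = (μ_n·τ_n − τ_data·x̄)/τ₀ = (36.5817·1.956555 − 1.946309·36.5) / 0.010246 = 0.533830/0.010246 ≈ 52.1.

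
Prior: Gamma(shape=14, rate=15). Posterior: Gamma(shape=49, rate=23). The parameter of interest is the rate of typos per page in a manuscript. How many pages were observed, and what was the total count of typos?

n = 8 pages with total 35 typos

Gamma–Poisson conjugacy: posterior shape = α + Σxᵢ, posterior rate = β + n.
Matching: Σxᵢ = 49 − 14 = 35 and n = 23 − 15 = 8.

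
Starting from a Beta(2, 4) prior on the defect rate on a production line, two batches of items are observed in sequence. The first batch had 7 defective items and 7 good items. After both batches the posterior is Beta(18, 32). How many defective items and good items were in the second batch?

9 defective items and 21 good items

Sequential conjugate updates are equivalent to a single update on the pooled data, so total successes = posterior α − prior α and total failures = posterior β − prior β.
Total across both batches: 18−2=16 defective items, 32−4=28 good items.
Subtract the first batch: 16−7=9 defective items and 28−7=21 good items.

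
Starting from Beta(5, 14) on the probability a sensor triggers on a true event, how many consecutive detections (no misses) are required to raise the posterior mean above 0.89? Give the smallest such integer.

k = 109

After k detections and 0 misses the posterior is Beta(5+k, 14), with mean (5+k)/(5+14+k).
Set (5+k)/(19+k) > 0.89 and solve: k > (0.89·19 − 5)/(1 − 0.89) = 108.273.
The smallest integer exceeding 108.273 is 109.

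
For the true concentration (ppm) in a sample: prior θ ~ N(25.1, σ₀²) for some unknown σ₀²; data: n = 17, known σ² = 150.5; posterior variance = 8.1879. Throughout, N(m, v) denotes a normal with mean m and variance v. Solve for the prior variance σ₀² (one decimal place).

σ₀² = 109.0

Posterior precision equals prior precision plus data precision: 1/σ_n² = 1/σ₀² + n/σ².
So 1/σ₀² = 1/8.1879 − 17/150.5 = 0.122131 − 0.112957 = 0.009174.
Hence σ₀² = 1/0.009174 ≈ 109.0.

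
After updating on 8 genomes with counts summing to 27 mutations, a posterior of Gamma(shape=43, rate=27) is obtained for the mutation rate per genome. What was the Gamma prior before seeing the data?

Gamma(shape=16, rate=19)

Gamma–Poisson conjugacy: posterior shape = α + Σxᵢ, posterior rate = β + n.
So α = 43 − 27 = 16 and β = 27 − 8 = 19.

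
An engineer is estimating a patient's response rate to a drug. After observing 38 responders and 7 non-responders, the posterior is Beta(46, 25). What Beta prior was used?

Beta is conjugate to the binomial likelihood: posterior = Beta(a+s, b+f).
Subtract the data counts: 46−38=8, 25−7=18.

Beta(8, 18)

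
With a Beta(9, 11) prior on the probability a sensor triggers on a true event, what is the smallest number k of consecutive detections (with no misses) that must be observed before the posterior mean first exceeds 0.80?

k = 36

After k detections and 0 misses the posterior is Beta(9+k, 11), with mean (9+k)/(9+11+k).
Set (9+k)/(20+k) > 0.80 and solve: k > (0.80·20 − 9)/(1 − 0.80) = 35.000.
The smallest integer exceeding 35.000 is 36.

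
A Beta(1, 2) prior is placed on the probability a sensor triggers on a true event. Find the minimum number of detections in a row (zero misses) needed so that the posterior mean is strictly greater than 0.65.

k = 3

After k detections and 0 misses the posterior is Beta(1+k, 2), with mean (1+k)/(1+2+k).
Set (1+k)/(3+k) > 0.65 and solve: k > (0.65·3 − 1)/(1 − 0.65) = 2.714.
The smallest integer exceeding 2.714 is 3, and checking k=3: (4)/(6) = 0.6667 > 0.65.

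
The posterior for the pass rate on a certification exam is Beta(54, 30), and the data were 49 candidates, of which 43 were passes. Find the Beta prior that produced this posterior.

Beta(11, 24)

Under Beta–binomial conjugacy the posterior parameters are (a+s, b+f).
Subtract the data counts: 54−43=11, 30−6=24.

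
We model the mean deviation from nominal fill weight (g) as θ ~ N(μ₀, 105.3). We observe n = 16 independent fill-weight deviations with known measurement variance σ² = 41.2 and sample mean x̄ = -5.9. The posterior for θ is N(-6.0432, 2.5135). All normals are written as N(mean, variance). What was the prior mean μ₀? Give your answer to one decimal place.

μ₀ = -11.9

The posterior mean is a precision-weighted average: μ_n = (τ₀μ₀ + τ_data·x̄)/(τ₀+τ_data), with τ₀=1/σ₀² and τ_data=n/σ².
Here τ₀ = 1/105.3 = 0.009497 and τ_data = 16/41.2 = 0.388350, so τ_n = 0.397847.
Rearranging for μ₀: μ₀ = (μ_n·τ_n − τ_data·x̄)/τ₀ = (-6.0432·0.397847 − 0.388350·-5.9) / 0.009497 = -0.113004/0.009497 ≈ -11.9.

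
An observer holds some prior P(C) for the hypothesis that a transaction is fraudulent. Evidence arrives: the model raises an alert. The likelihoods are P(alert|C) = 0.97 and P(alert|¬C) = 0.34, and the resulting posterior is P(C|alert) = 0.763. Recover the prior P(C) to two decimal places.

In odds form, posterior odds = prior odds × likelihood ratio, so prior odds = posterior odds ÷ LR.
Posterior odds = 0.763/(1−0.763) = 3.2194. LR = 0.97/0.34 = 2.8529.
Prior odds = 3.2194/2.8529 = 1.1285, so P(C) = 1.1285/(1+1.1285) ≈ 0.53.

P(C) = 0.53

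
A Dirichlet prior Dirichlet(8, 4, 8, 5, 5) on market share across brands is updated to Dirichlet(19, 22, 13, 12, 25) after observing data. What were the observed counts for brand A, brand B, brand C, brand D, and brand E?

For a Dirichlet(α) prior with multinomial counts c, the posterior is Dirichlet(α + c) componentwise.
Counts are posterior − prior componentwise: 19−8=11, 22−4=18, 13−8=5, 12−5=7, 25−5=20.

counts (11, 18, 5, 7, 20)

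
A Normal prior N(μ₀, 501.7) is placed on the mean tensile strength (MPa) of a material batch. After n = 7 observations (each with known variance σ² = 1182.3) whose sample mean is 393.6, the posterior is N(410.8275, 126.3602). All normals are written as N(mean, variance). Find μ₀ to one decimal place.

μ₀ = 462.0

The posterior mean is a precision-weighted average: μ_n = (τ₀μ₀ + τ_data·x̄)/(τ₀+τ_data), with τ₀=1/σ₀² and τ_data=n/σ².
Here τ₀ = 1/501.7 = 0.001993 and τ_data = 7/1182.3 = 0.005921, so τ_n = 0.007914.
Rearranging for μ₀: μ₀ = (μ_n·τ_n − τ_data·x̄)/τ₀ = (410.8275·0.007914 − 0.005921·393.6) / 0.001993 = 0.920783/0.001993 ≈ 462.0.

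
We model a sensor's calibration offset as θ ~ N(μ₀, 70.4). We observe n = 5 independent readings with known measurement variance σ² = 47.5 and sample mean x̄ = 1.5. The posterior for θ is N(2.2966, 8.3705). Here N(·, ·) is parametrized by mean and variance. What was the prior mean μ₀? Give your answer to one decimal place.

The posterior mean is a precision-weighted average: μ_n = (τ₀μ₀ + τ_data·x̄)/(τ₀+τ_data), with τ₀=1/σ₀² and τ_data=n/σ².
Here τ₀ = 1/70.4 = 0.014205 and τ_data = 5/47.5 = 0.105263, so τ_n = 0.119468.
Rearranging for μ₀: μ₀ = (μ_n·τ_n − τ_data·x̄)/τ₀ = (2.2966·0.119468 − 0.105263·1.5) / 0.014205 = 0.116476/0.014205 ≈ 8.2.

μ₀ = 8.2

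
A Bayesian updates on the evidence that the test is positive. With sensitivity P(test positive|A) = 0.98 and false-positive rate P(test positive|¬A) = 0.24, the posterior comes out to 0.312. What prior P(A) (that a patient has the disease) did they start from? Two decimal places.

P(A) = 0.10

Bayes' rule in odds form gives O(A|E) = O(A)·[P(E|A)/P(E|¬A)], hence O(A) = O(A|E)/LR.
Posterior odds = 0.312/(1−0.312) = 0.4535. LR = 0.98/0.24 = 4.0833.
Prior odds = 0.4535/4.0833 = 0.1111, so P(A) = 0.1111/(1+0.1111) ≈ 0.10.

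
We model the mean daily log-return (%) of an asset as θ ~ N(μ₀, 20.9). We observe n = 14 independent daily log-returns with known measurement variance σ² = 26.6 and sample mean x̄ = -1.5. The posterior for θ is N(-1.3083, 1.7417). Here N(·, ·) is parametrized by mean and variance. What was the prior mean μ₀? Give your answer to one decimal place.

The posterior mean is a precision-weighted average: μ_n = (τ₀μ₀ + τ_data·x̄)/(τ₀+τ_data), with τ₀=1/σ₀² and τ_data=n/σ².
Here τ₀ = 1/20.9 = 0.047847 and τ_data = 14/26.6 = 0.526316, so τ_n = 0.574163.
Rearranging for μ₀: μ₀ = (μ_n·τ_n − τ_data·x̄)/τ₀ = (-1.3083·0.574163 − 0.526316·-1.5) / 0.047847 = 0.038297/0.047847 ≈ 0.8.

μ₀ = 0.8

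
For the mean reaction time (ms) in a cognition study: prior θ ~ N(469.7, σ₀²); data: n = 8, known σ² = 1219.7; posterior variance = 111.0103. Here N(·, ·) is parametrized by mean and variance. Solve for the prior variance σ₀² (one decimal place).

σ₀² = 408.3

For the Normal–Normal model with known σ², precisions add: τ_n = τ₀ + n/σ².
So 1/σ₀² = 1/111.0103 − 8/1219.7 = 0.009008 − 0.006559 = 0.002449.
Hence σ₀² = 1/0.002449 ≈ 408.3.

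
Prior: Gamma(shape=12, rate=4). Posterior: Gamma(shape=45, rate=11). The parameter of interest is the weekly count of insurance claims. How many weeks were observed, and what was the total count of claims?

Gamma–Poisson conjugacy: posterior shape = α + Σxᵢ, posterior rate = β + n.
Matching: Σxᵢ = 45 − 12 = 33 and n = 11 − 4 = 7.

n = 7 weeks with total 33 claims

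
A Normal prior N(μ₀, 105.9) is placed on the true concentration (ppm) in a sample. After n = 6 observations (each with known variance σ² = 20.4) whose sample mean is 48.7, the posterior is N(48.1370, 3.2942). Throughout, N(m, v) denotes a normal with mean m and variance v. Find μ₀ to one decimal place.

With known observation variance, the Normal–Normal posterior has precision τ_n = τ₀ + n/σ² and mean μ_n = (τ₀μ₀ + (n/σ²)x̄)/τ_n.
Here τ₀ = 1/105.9 = 0.009443 and τ_data = 6/20.4 = 0.294118, so τ_n = 0.303561.
Rearranging for μ₀: μ₀ = (μ_n·τ_n − τ_data·x̄)/τ₀ = (48.1370·0.303561 − 0.294118·48.7) / 0.009443 = 0.288969/0.009443 ≈ 30.6.

μ₀ = 30.6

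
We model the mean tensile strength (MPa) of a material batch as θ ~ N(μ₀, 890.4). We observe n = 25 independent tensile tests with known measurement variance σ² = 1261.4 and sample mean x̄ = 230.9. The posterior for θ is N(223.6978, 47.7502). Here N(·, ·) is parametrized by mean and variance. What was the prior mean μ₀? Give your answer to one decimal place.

μ₀ = 96.6

With known observation variance, the Normal–Normal posterior has precision τ_n = τ₀ + n/σ² and mean μ_n = (τ₀μ₀ + (n/σ²)x̄)/τ_n.
Here τ₀ = 1/890.4 = 0.001123 and τ_data = 25/1261.4 = 0.019819, so τ_n = 0.020942.
Rearranging for μ₀: μ₀ = (μ_n·τ_n − τ_data·x̄)/τ₀ = (223.6978·0.020942 − 0.019819·230.9) / 0.001123 = 0.108472/0.001123 ≈ 96.6.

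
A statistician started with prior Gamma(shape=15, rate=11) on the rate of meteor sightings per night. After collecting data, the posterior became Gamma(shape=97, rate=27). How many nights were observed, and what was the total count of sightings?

Gamma–Poisson conjugacy: posterior shape = α + Σxᵢ, posterior rate = β + n.
Matching: Σxᵢ = 97 − 15 = 82 and n = 27 − 11 = 16.

n = 16 nights with total 82 sightings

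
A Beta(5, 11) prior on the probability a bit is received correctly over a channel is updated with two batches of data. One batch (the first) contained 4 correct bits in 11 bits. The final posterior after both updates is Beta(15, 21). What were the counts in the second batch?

Because Beta–binomial updating is additive in the counts, the combined data contributed (α_post−α_prior, β_post−β_prior) successes and failures.
Total across both batches: 15−5=10 correct bits, 21−11=10 errors.
Subtract the first batch: 10−4=6 correct bits and 10−7=3 errors.

6 correct bits and 3 errors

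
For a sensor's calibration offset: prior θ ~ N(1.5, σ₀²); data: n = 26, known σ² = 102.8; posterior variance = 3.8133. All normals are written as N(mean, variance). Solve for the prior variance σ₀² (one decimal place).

σ₀² = 107.3

Posterior precision equals prior precision plus data precision: 1/σ_n² = 1/σ₀² + n/σ².
So 1/σ₀² = 1/3.8133 − 26/102.8 = 0.262240 − 0.252918 = 0.009322.
Hence σ₀² = 1/0.009322 ≈ 107.3.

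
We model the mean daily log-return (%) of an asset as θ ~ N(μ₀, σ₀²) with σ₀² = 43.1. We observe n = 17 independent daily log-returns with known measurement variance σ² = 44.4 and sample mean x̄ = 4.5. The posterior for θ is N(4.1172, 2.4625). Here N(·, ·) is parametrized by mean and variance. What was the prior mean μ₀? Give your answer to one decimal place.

The posterior mean is a precision-weighted average: μ_n = (τ₀μ₀ + τ_data·x̄)/(τ₀+τ_data), with τ₀=1/σ₀² and τ_data=n/σ².
Here τ₀ = 1/43.1 = 0.023202 and τ_data = 17/44.4 = 0.382883, so τ_n = 0.406085.
Rearranging for μ₀: μ₀ = (μ_n·τ_n − τ_data·x̄)/τ₀ = (4.1172·0.406085 − 0.382883·4.5) / 0.023202 = -0.051040/0.023202 ≈ -2.2.

μ₀ = -2.2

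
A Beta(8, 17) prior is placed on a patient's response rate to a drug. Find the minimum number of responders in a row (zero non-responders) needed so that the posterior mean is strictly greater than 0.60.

k = 18

After k responders and 0 non-responders the posterior is Beta(8+k, 17), with mean (8+k)/(8+17+k).
Set (8+k)/(25+k) > 0.60 and solve: k > (0.60·25 − 8)/(1 − 0.60) = 17.500.
The smallest integer exceeding 17.500 is 18.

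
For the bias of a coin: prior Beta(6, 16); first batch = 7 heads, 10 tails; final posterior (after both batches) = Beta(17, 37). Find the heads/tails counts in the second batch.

Because Beta–binomial updating is additive in the counts, the combined data contributed (α_post−α_prior, β_post−β_prior) successes and failures.
Total across both batches: 17−6=11 heads, 37−16=21 tails.
Subtract the first batch: 11−7=4 heads and 21−10=11 tails.

4 heads and 11 tails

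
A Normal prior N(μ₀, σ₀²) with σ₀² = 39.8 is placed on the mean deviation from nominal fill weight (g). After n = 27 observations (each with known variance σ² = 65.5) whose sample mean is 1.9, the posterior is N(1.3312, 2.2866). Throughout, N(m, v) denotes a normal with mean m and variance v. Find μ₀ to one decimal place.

With known observation variance, the Normal–Normal posterior has precision τ_n = τ₀ + n/σ² and mean μ_n = (τ₀μ₀ + (n/σ²)x̄)/τ_n.
Here τ₀ = 1/39.8 = 0.025126 and τ_data = 27/65.5 = 0.412214, so τ_n = 0.437340.
Rearranging for μ₀: μ₀ = (μ_n·τ_n − τ_data·x̄)/τ₀ = (1.3312·0.437340 − 0.412214·1.9) / 0.025126 = -0.201020/0.025126 ≈ -8.0.

μ₀ = -8.0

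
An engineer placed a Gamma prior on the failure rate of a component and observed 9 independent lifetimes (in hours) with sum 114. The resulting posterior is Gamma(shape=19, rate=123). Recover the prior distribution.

For an exponential likelihood with a Gamma(α, β) prior on the rate, n observations with total T give posterior Gamma(α+n, β+T).
So α = 19 − 9 = 10 and β = 123 − 114 = 9.

Gamma(shape=10, rate=9)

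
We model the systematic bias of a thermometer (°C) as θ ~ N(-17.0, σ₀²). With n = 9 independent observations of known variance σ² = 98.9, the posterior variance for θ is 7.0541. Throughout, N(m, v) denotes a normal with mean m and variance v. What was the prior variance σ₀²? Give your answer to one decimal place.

σ₀² = 19.7

For the Normal–Normal model with known σ², precisions add: τ_n = τ₀ + n/σ².
So 1/σ₀² = 1/7.0541 − 9/98.9 = 0.141762 − 0.091001 = 0.050761.
Hence σ₀² = 1/0.050761 ≈ 19.7.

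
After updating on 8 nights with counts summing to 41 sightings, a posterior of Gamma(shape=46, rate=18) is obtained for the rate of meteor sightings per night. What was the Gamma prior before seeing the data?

Gamma–Poisson conjugacy: posterior shape = α + Σxᵢ, posterior rate = β + n.
So α = 46 − 41 = 5 and β = 18 − 8 = 10.

Gamma(shape=5, rate=10)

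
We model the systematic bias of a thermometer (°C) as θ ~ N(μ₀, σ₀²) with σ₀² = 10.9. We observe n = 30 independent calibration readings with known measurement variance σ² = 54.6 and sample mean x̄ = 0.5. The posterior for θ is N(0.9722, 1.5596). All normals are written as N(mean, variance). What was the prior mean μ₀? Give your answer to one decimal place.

The posterior mean is a precision-weighted average: μ_n = (τ₀μ₀ + τ_data·x̄)/(τ₀+τ_data), with τ₀=1/σ₀² and τ_data=n/σ².
Here τ₀ = 1/10.9 = 0.091743 and τ_data = 30/54.6 = 0.549451, so τ_n = 0.641194.
Rearranging for μ₀: μ₀ = (μ_n·τ_n − τ_data·x̄)/τ₀ = (0.9722·0.641194 − 0.549451·0.5) / 0.091743 = 0.348643/0.091743 ≈ 3.8.

μ₀ = 3.8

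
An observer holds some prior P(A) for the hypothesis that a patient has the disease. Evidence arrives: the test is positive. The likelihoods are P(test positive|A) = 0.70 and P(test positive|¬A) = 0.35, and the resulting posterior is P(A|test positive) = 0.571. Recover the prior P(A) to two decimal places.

P(A) = 0.40

Bayes' rule in odds form gives O(A|E) = O(A)·[P(E|A)/P(E|¬A)], hence O(A) = O(A|E)/LR.
Posterior odds = 0.571/(1−0.571) = 1.3310. LR = 0.70/0.35 = 2.0000.
Prior odds = 1.3310/2.0000 = 0.6655, so P(A) = 0.6655/(1+0.6655) ≈ 0.40.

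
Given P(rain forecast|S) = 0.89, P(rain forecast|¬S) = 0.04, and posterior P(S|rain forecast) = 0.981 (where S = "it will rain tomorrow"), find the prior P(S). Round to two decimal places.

P(S) = 0.70

In odds form, posterior odds = prior odds × likelihood ratio, so prior odds = posterior odds ÷ LR.
Posterior odds = 0.981/(1−0.981) = 51.6316. LR = 0.89/0.04 = 22.2500.
Prior odds = 51.6316/22.2500 = 2.3205, so P(S) = 2.3205/(1+2.3205) ≈ 0.70.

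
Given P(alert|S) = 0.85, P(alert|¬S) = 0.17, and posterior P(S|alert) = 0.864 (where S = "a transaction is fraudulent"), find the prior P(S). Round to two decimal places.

P(S) = 0.56

Bayes' rule in odds form gives O(S|E) = O(S)·[P(E|S)/P(E|¬S)], hence O(S) = O(S|E)/LR.
Posterior odds = 0.864/(1−0.864) = 6.3529. LR = 0.85/0.17 = 5.0000.
Prior odds = 6.3529/5.0000 = 1.2706, so P(S) = 1.2706/(1+1.2706) ≈ 0.56.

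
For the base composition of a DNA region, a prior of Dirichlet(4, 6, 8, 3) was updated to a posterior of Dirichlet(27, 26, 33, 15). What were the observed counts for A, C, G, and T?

counts (23, 20, 25, 12)

For a Dirichlet(α) prior with multinomial counts c, the posterior is Dirichlet(α + c) componentwise.
Counts are posterior − prior componentwise: 27−4=23, 26−6=20, 33−8=25, 15−3=12.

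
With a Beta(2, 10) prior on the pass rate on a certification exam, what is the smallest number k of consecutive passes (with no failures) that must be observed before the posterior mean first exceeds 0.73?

k = 26

After k passes and 0 failures the posterior is Beta(2+k, 10), with mean (2+k)/(2+10+k).
Set (2+k)/(12+k) > 0.73 and solve: k > (0.73·12 − 2)/(1 − 0.73) = 25.037.
The smallest integer exceeding 25.037 is 26.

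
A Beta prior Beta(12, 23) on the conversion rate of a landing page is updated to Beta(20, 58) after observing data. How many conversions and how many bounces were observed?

8 conversions and 35 bounces

Under Beta–binomial conjugacy the posterior parameters are (a+s, b+f).
Match parameters: s=20−12=8, f=58−23=35.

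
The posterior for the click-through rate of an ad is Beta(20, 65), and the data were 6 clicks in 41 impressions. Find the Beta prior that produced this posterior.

A Beta(a, b) prior with s successes and f failures in binomial data gives a Beta(a+s, b+f) posterior.
So a = 20 − 6 = 14 and b = 65 − 35 = 30.

Beta(14, 30)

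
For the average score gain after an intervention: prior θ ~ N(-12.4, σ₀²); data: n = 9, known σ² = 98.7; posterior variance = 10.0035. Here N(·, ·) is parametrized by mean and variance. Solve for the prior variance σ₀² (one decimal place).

σ₀² = 113.9

Posterior precision equals prior precision plus data precision: 1/σ_n² = 1/σ₀² + n/σ².
So 1/σ₀² = 1/10.0035 − 9/98.7 = 0.099965 − 0.091185 = 0.008780.
Hence σ₀² = 1/0.008780 ≈ 113.9.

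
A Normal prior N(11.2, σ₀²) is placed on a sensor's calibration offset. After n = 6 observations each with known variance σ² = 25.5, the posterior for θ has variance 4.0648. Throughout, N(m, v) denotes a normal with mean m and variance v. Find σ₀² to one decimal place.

σ₀² = 93.3

Posterior precision equals prior precision plus data precision: 1/σ_n² = 1/σ₀² + n/σ².
So 1/σ₀² = 1/4.0648 − 6/25.5 = 0.246015 − 0.235294 = 0.010721.
Hence σ₀² = 1/0.010721 ≈ 93.3.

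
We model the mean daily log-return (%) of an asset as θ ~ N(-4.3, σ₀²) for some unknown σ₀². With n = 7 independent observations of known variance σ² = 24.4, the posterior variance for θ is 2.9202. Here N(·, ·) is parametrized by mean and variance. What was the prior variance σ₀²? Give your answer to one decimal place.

σ₀² = 18.0

Posterior precision equals prior precision plus data precision: 1/σ_n² = 1/σ₀² + n/σ².
So 1/σ₀² = 1/2.9202 − 7/24.4 = 0.342442 − 0.286885 = 0.055557.
Hence σ₀² = 1/0.055557 ≈ 18.0.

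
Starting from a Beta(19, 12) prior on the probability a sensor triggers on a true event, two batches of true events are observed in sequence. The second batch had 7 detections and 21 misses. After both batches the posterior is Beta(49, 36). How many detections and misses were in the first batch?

Sequential conjugate updates are equivalent to a single update on the pooled data, so total successes = posterior α − prior α and total failures = posterior β − prior β.
Total across both batches: 49−19=30 detections, 36−12=24 misses.
Subtract the second batch: 30−7=23 detections and 24−21=3 misses.

23 detections and 3 misses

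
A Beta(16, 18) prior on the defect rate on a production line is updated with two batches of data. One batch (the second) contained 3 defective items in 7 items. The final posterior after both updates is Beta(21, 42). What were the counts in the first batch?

Because Beta–binomial updating is additive in the counts, the combined data contributed (α_post−α_prior, β_post−β_prior) successes and failures.
Total across both batches: 21−16=5 defective items, 42−18=24 good items.
Subtract the second batch: 5−3=2 defective items and 24−4=20 good items.

2 defective items and 20 good items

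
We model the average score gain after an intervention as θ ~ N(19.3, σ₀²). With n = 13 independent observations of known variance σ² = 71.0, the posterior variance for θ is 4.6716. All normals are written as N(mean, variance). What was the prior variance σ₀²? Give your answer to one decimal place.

σ₀² = 32.3

Posterior precision equals prior precision plus data precision: 1/σ_n² = 1/σ₀² + n/σ².
So 1/σ₀² = 1/4.6716 − 13/71.0 = 0.214059 − 0.183099 = 0.030960.
Hence σ₀² = 1/0.030960 ≈ 32.3.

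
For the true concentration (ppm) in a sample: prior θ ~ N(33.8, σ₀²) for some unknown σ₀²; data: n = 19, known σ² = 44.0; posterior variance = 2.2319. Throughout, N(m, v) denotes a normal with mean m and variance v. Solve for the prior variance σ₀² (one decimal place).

σ₀² = 61.6

For the Normal–Normal model with known σ², precisions add: τ_n = τ₀ + n/σ².
So 1/σ₀² = 1/2.2319 − 19/44.0 = 0.448049 − 0.431818 = 0.016231.
Hence σ₀² = 1/0.016231 ≈ 61.6.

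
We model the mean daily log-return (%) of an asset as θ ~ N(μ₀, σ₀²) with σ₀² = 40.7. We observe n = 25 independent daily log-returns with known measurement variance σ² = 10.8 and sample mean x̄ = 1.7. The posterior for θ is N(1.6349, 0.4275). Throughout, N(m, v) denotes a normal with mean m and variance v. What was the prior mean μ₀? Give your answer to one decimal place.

The posterior mean is a precision-weighted average: μ_n = (τ₀μ₀ + τ_data·x̄)/(τ₀+τ_data), with τ₀=1/σ₀² and τ_data=n/σ².
Here τ₀ = 1/40.7 = 0.024570 and τ_data = 25/10.8 = 2.314815, so τ_n = 2.339385.
Rearranging for μ₀: μ₀ = (μ_n·τ_n − τ_data·x̄)/τ₀ = (1.6349·2.339385 − 2.314815·1.7) / 0.024570 = -0.110525/0.024570 ≈ -4.5.

μ₀ = -4.5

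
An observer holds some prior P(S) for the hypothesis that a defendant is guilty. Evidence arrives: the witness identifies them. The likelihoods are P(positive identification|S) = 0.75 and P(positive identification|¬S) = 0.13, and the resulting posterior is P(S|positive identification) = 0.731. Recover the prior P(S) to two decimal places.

In odds form, posterior odds = prior odds × likelihood ratio, so prior odds = posterior odds ÷ LR.
Posterior odds = 0.731/(1−0.731) = 2.7175. LR = 0.75/0.13 = 5.7692.
Prior odds = 2.7175/5.7692 = 0.4710, so P(S) = 0.4710/(1+0.4710) ≈ 0.32.

P(S) = 0.32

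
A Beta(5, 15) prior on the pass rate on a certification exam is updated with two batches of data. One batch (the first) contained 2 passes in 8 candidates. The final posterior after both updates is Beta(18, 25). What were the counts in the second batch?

11 passes and 4 failures

Because Beta–binomial updating is additive in the counts, the combined data contributed (α_post−α_prior, β_post−β_prior) successes and failures.
Total across both batches: 18−5=13 passes, 25−15=10 failures.
Subtract the first batch: 13−2=11 passes and 10−6=4 failures.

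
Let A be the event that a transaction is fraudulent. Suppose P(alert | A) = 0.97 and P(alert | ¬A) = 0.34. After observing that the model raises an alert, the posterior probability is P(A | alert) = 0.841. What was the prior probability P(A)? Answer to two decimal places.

Bayes' rule in odds form gives O(A|E) = O(A)·[P(E|A)/P(E|¬A)], hence O(A) = O(A|E)/LR.
Posterior odds = 0.841/(1−0.841) = 5.2893. LR = 0.97/0.34 = 2.8529.
Prior odds = 5.2893/2.8529 = 1.8540, so P(A) = 1.8540/(1+1.8540) ≈ 0.65.

P(A) = 0.65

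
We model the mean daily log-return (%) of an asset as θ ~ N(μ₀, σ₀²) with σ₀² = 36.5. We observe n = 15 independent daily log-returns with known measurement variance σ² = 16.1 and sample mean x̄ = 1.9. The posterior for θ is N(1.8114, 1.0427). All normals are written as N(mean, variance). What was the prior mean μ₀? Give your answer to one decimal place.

μ₀ = -1.2

With known observation variance, the Normal–Normal posterior has precision τ_n = τ₀ + n/σ² and mean μ_n = (τ₀μ₀ + (n/σ²)x̄)/τ_n.
Here τ₀ = 1/36.5 = 0.027397 and τ_data = 15/16.1 = 0.931677, so τ_n = 0.959074.
Rearranging for μ₀: μ₀ = (μ_n·τ_n − τ_data·x̄)/τ₀ = (1.8114·0.959074 − 0.931677·1.9) / 0.027397 = -0.032920/0.027397 ≈ -1.2.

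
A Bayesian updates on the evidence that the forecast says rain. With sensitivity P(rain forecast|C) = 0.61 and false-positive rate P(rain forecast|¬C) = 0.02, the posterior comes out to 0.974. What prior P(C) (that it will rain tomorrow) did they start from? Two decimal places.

In odds form, posterior odds = prior odds × likelihood ratio, so prior odds = posterior odds ÷ LR.
Posterior odds = 0.974/(1−0.974) = 37.4615. LR = 0.61/0.02 = 30.5000.
Prior odds = 37.4615/30.5000 = 1.2282, so P(C) = 1.2282/(1+1.2282) ≈ 0.55.

P(C) = 0.55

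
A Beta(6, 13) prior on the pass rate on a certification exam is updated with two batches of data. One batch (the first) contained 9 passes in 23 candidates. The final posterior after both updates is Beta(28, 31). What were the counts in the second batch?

13 passes and 4 failures

Because Beta–binomial updating is additive in the counts, the combined data contributed (α_post−α_prior, β_post−β_prior) successes and failures.
Total across both batches: 28−6=22 passes, 31−13=18 failures.
Subtract the first batch: 22−9=13 passes and 18−14=4 failures.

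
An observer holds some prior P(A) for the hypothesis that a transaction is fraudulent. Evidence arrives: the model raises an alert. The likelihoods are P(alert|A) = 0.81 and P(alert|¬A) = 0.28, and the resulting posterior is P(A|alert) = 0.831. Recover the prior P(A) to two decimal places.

P(A) = 0.63

In odds form, posterior odds = prior odds × likelihood ratio, so prior odds = posterior odds ÷ LR.
Posterior odds = 0.831/(1−0.831) = 4.9172. LR = 0.81/0.28 = 2.8929.
Prior odds = 4.9172/2.8929 = 1.6997, so P(A) = 1.6997/(1+1.6997) ≈ 0.63.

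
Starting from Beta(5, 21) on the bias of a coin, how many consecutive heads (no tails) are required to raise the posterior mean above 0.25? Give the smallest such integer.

After k heads and 0 tails the posterior is Beta(5+k, 21), with mean (5+k)/(5+21+k).
Set (5+k)/(26+k) > 0.25 and solve: k > (0.25·26 − 5)/(1 − 0.25) = 2.000.
The smallest integer exceeding 2.000 is 3, and checking k=3: (8)/(29) = 0.2759 > 0.25.

k = 3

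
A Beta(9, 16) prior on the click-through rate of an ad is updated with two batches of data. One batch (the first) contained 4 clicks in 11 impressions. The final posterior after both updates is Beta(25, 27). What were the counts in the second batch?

Because Beta–binomial updating is additive in the counts, the combined data contributed (α_post−α_prior, β_post−β_prior) successes and failures.
Total across both batches: 25−9=16 clicks, 27−16=11 non-clicks.
Subtract the first batch: 16−4=12 clicks and 11−7=4 non-clicks.

12 clicks and 4 non-clicks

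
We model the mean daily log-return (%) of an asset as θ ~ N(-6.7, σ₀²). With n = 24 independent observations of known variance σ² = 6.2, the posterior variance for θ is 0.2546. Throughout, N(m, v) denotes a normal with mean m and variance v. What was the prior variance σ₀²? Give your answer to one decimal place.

For the Normal–Normal model with known σ², precisions add: τ_n = τ₀ + n/σ².
So 1/σ₀² = 1/0.2546 − 24/6.2 = 3.927730 − 3.870968 = 0.056762.
Hence σ₀² = 1/0.056762 ≈ 17.6.

σ₀² = 17.6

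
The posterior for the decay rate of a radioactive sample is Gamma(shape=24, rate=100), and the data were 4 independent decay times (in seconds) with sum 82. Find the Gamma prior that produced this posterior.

Gamma(shape=20, rate=18)

For an exponential likelihood with a Gamma(α, β) prior on the rate, n observations with total T give posterior Gamma(α+n, β+T).
So α = 24 − 4 = 20 and β = 100 − 82 = 18.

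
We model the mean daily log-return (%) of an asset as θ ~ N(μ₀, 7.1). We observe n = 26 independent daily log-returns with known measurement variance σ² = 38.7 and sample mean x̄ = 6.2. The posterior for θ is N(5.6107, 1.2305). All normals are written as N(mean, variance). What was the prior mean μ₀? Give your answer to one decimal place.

With known observation variance, the Normal–Normal posterior has precision τ_n = τ₀ + n/σ² and mean μ_n = (τ₀μ₀ + (n/σ²)x̄)/τ_n.
Here τ₀ = 1/7.1 = 0.140845 and τ_data = 26/38.7 = 0.671835, so τ_n = 0.812680.
Rearranging for μ₀: μ₀ = (μ_n·τ_n − τ_data·x̄)/τ₀ = (5.6107·0.812680 − 0.671835·6.2) / 0.140845 = 0.394327/0.140845 ≈ 2.8.

μ₀ = 2.8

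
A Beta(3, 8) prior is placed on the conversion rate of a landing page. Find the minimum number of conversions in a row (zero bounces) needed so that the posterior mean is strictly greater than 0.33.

k = 1

After k conversions and 0 bounces the posterior is Beta(3+k, 8), with mean (3+k)/(3+8+k).
Set (3+k)/(11+k) > 0.33 and solve: k > (0.33·11 − 3)/(1 − 0.33) = 0.940.
The smallest integer exceeding 0.940 is 1.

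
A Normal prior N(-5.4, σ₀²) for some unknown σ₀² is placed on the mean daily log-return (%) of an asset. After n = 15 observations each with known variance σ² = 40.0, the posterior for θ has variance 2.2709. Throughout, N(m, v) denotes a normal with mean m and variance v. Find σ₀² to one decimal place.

σ₀² = 15.3

Posterior precision equals prior precision plus data precision: 1/σ_n² = 1/σ₀² + n/σ².
So 1/σ₀² = 1/2.2709 − 15/40.0 = 0.440354 − 0.375000 = 0.065354.
Hence σ₀² = 1/0.065354 ≈ 15.3.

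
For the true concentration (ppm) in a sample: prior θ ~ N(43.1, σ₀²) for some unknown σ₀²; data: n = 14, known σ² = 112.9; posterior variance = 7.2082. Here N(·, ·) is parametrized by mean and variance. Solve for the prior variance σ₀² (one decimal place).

For the Normal–Normal model with known σ², precisions add: τ_n = τ₀ + n/σ².
So 1/σ₀² = 1/7.2082 − 14/112.9 = 0.138731 − 0.124004 = 0.014727.
Hence σ₀² = 1/0.014727 ≈ 67.9.

σ₀² = 67.9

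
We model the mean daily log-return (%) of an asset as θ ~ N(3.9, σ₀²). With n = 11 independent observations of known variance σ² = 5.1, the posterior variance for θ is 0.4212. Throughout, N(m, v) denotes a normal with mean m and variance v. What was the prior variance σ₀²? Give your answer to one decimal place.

σ₀² = 4.6

Posterior precision equals prior precision plus data precision: 1/σ_n² = 1/σ₀² + n/σ².
So 1/σ₀² = 1/0.4212 − 11/5.1 = 2.374169 − 2.156863 = 0.217306.
Hence σ₀² = 1/0.217306 ≈ 4.6.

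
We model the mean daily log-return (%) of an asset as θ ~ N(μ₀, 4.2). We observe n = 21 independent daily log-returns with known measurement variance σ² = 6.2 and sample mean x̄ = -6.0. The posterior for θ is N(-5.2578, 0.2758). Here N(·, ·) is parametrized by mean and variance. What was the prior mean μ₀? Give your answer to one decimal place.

With known observation variance, the Normal–Normal posterior has precision τ_n = τ₀ + n/σ² and mean μ_n = (τ₀μ₀ + (n/σ²)x̄)/τ_n.
Here τ₀ = 1/4.2 = 0.238095 and τ_data = 21/6.2 = 3.387097, so τ_n = 3.625192.
Rearranging for μ₀: μ₀ = (μ_n·τ_n − τ_data·x̄)/τ₀ = (-5.2578·3.625192 − 3.387097·-6.0) / 0.238095 = 1.262048/0.238095 ≈ 5.3.

μ₀ = 5.3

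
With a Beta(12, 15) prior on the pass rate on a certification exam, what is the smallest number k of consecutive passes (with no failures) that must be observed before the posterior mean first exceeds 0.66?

After k passes and 0 failures the posterior is Beta(12+k, 15), with mean (12+k)/(12+15+k).
Set (12+k)/(27+k) > 0.66 and solve: k > (0.66·27 − 12)/(1 − 0.66) = 17.118.
The smallest integer exceeding 17.118 is 18.

k = 18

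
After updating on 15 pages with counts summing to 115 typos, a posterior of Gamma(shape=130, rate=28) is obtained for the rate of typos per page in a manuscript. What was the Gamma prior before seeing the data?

Gamma–Poisson conjugacy: posterior shape = α + Σxᵢ, posterior rate = β + n.
So α = 130 − 115 = 15 and β = 28 − 15 = 13.

Gamma(shape=15, rate=13)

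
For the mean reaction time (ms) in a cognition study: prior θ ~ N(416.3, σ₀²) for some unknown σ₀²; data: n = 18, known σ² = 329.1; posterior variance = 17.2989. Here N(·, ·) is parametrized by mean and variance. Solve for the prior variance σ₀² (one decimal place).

For the Normal–Normal model with known σ², precisions add: τ_n = τ₀ + n/σ².
So 1/σ₀² = 1/17.2989 − 18/329.1 = 0.057807 − 0.054695 = 0.003112.
Hence σ₀² = 1/0.003112 ≈ 321.3.

σ₀² = 321.3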